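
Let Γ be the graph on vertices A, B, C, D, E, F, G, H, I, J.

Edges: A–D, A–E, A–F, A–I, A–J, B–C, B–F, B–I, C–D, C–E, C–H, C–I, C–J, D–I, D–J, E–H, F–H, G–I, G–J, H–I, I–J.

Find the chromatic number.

C, D, I, J form a clique, so at least 4 colors are needed.
4 colors suffice: color red → {E, F, I}; color blue → {A, C, G}; color green → {B, H, J}; color yellow → {D}. Each edge has distinct colors on its endpoints.

4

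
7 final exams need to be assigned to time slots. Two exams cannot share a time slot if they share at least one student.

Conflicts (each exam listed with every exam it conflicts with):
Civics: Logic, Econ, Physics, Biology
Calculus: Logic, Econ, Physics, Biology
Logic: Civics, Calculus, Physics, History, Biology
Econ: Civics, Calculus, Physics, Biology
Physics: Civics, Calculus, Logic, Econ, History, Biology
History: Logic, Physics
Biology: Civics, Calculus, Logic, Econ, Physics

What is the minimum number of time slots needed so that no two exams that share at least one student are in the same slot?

4

Civics, Logic, Physics, Biology pairwise conflict, so at least 4 time slots are needed.
4 time slots suffice: time slot 1 → {Physics}; time slot 2 → {History, Biology}; time slot 3 → {Logic, Econ}; time slot 4 → {Civics, Calculus}. Every pair that conflicts lands in different time slots.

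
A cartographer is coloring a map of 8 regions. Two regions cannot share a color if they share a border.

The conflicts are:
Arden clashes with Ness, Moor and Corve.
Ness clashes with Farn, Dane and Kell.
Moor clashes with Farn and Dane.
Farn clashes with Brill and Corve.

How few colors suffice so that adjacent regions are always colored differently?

2

Arden and Moor conflict, so at least 2 colors are needed.
2 colors suffice: color 1 → {Ness, Moor, Brill, Corve}; color 2 → {Arden, Farn, Dane, Kell}. Each listed conflict is separated.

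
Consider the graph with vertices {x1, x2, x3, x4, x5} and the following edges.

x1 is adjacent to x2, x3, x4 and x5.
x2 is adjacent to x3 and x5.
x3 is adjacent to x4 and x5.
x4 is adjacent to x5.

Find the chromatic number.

4

x1, x2, x3, x5 form a clique, so at least 4 colors are needed.
One proper 4-coloring: x1=blue, x2=yellow, x3=red, x4=yellow, x5=green. Every edge joins two different colors.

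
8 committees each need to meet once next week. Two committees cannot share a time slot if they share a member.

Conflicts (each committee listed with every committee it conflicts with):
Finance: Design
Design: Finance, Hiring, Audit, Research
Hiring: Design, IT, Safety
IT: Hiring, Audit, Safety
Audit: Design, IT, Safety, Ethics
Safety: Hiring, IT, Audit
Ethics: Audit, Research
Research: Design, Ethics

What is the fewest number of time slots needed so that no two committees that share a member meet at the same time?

IT, Audit, Safety pairwise conflict, so at least 3 time slots are needed.
3 time slots suffice: time slot 1 → {Finance, Hiring, Audit, Research}; time slot 2 → {Design, IT, Ethics}; time slot 3 → {Safety}. No two conflicting committees share a time slot.

3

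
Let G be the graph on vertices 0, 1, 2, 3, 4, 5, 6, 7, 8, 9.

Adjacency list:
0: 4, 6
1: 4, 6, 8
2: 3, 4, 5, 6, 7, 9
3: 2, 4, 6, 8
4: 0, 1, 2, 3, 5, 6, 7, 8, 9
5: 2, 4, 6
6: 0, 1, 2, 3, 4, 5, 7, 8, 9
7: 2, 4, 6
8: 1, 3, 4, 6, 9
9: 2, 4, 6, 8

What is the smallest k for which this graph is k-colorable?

1, 4, 6, 8 are pairwise adjacent (a clique of size 4), so at least 4 colors are needed.
4 colors suffice: color a → {6}; color b → {4}; color c → {0, 2, 8}; color d → {1, 3, 5, 7, 9}. No two adjacent vertices share a color.

4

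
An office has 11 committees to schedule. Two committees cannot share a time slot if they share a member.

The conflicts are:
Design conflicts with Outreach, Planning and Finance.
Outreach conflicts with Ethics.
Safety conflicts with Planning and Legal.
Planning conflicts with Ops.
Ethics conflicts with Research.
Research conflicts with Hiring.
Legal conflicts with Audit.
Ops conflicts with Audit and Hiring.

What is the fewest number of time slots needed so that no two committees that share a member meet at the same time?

The cycle Audit-Ops-Planning-Safety-Legal-Audit has odd length 5, so it cannot be 2-colored; at least 3 time slots are needed.
3 time slots suffice: time slot 1 → {Design, Research, Legal, Ops}; time slot 2 → {Outreach, Planning, Finance, Audit, Hiring}; time slot 3 → {Safety, Ethics}. Every pair that conflicts lands in different time slots.

3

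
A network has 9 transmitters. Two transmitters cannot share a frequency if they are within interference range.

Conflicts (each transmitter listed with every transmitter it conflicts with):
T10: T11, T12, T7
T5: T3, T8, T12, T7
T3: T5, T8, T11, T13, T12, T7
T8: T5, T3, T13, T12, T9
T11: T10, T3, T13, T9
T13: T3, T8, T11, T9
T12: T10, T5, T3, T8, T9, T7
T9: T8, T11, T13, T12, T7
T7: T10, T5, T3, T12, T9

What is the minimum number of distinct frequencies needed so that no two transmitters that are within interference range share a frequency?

4

T5, T3, T12, T7 pairwise conflict, so at least 4 frequencies are needed.
A valid assignment using 4 frequencies: T10=2, T5=4, T3=2, T8=3, T11=3, T13=1, T12=1, T9=2, T7=3. Each listed conflict is separated.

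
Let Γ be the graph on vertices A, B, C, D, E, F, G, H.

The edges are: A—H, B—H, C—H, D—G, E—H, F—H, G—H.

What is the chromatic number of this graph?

2

A and H are adjacent, so at least 2 colors are needed.
2 colors suffice: color red → {D, H}; color blue → {A, B, C, E, F, G}. Each edge has distinct colors on its endpoints.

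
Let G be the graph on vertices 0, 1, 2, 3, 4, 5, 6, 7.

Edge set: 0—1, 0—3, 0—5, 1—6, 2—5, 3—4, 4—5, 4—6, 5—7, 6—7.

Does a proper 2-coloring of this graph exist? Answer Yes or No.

No

The cycle 1-0-3-4-6-1 has odd length 5, so it cannot be 2-colored; at least 3 colors are needed.
So 2 colors are not enough.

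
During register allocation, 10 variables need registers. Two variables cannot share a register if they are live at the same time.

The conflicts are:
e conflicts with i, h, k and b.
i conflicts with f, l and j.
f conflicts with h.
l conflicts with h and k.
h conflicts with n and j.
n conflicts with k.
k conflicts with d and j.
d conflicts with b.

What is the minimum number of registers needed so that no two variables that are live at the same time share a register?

e and b conflict, so at least 2 registers are needed.
Using 2 registers: e=2, i=1, f=2, l=2, h=1, n=2, k=1, d=2, b=1, j=2. Each listed conflict is separated.

2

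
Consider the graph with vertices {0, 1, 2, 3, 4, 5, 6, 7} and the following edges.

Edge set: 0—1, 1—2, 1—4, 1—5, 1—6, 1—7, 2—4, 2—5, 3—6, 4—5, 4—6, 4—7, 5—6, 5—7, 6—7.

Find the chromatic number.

5

1, 4, 5, 6, 7 form a clique, so at least 5 colors are needed.
5 colors suffice: color a → {1, 3}; color b → {0, 4}; color c → {5}; color d → {2, 6}; color e → {7}. No two adjacent vertices share a color.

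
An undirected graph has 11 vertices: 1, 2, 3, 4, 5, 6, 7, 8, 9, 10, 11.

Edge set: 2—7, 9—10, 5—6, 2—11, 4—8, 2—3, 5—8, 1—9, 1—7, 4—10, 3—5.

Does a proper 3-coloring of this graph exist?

Yes

The chromatic number is 3. The cycle 8-4-10-9-1-7-2-3-5-8 has odd length 9, so it cannot be 2-colored; at least 3 colors are needed.
One proper 3-coloring: 1=red, 2=red, 3=blue, 4=green, 5=red, 6=blue, 7=blue, 8=blue, 9=blue, 10=red, 11=blue.
That is already a proper 3-coloring.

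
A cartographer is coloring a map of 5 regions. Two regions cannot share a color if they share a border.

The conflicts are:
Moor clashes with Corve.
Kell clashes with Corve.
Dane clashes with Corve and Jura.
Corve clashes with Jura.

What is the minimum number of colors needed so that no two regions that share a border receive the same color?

Dane, Corve, Jura pairwise conflict, so at least 3 colors are needed.
A valid assignment using 3 colors: Moor=2, Kell=2, Dane=2, Corve=1, Jura=3. No two conflicting regions share a color.

3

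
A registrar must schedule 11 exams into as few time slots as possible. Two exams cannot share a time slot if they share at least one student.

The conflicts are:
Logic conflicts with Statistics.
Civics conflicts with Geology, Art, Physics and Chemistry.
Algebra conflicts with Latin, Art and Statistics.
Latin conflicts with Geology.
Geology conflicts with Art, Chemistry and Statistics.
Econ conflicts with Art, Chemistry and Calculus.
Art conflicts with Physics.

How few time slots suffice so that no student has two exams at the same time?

Civics, Art, Physics pairwise conflict, so at least 3 time slots are needed.
Using 3 time slots: Logic=2, Civics=3, Algebra=2, Latin=1, Geology=2, Econ=2, Art=1, Physics=2, Chemistry=1, Calculus=1, Statistics=1. Every pair that conflicts lands in different time slots.

3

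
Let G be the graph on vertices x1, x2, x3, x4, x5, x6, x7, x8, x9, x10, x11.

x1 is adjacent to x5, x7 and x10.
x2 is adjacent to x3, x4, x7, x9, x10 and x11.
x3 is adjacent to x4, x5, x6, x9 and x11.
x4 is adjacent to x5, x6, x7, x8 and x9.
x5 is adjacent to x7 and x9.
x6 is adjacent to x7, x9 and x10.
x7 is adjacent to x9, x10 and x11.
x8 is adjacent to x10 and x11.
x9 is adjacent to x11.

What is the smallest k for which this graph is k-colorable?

x4, x5, x7, x9 form a clique, so at least 4 colors are needed.
4 colors suffice: color red → {x3, x7, x8}; color blue → {x9, x10}; color green → {x1, x4, x11}; color yellow → {x2, x5, x6}. Each edge has distinct colors on its endpoints.

4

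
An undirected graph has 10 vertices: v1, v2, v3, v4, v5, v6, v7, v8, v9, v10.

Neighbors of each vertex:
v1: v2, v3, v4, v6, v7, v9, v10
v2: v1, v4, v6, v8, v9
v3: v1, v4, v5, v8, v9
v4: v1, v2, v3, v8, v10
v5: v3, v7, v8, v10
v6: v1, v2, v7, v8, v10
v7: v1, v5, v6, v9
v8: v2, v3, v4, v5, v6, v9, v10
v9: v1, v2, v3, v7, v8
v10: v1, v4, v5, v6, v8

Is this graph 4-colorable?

Yes

The chromatic number is 3. v1, v7, v9 are mutually adjacent, so at least 3 colors are needed.
3 colors suffice: color red → {v1, v8}; color blue → {v4, v5, v6, v9}; color green → {v2, v3, v7, v10}.
Since 4 ≥ 3, a proper 4-coloring certainly exists.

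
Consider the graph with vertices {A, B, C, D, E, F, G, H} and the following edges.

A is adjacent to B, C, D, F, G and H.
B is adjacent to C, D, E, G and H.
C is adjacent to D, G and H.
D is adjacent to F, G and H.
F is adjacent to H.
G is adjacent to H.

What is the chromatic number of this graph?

6

A, B, C, D, G, H are mutually adjacent (a clique of size 6), so at least 6 colors are needed.
6 colors suffice: color 1 → {B, F}; color 2 → {E, H}; color 3 → {A}; color 4 → {D}; color 5 → {G}; color 6 → {C}. Each edge has distinct colors on its endpoints.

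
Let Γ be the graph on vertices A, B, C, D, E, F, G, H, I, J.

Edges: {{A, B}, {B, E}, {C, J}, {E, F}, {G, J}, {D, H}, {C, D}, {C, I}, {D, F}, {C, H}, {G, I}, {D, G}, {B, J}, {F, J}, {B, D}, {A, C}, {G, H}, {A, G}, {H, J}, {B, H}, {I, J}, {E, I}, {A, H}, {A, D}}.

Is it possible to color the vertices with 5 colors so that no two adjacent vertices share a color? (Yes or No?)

The chromatic number is 4. A, C, D, H are mutually adjacent (a clique of size 4), so at least 4 colors are needed.
4 colors suffice: color 1 → {D, E, J}; color 2 → {F, H, I}; color 3 → {B, C, G}; color 4 → {A}.
Since 5 ≥ 4, a proper 5-coloring certainly exists.

Yes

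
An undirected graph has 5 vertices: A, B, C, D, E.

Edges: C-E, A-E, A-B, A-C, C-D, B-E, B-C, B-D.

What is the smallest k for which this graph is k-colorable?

A, B, C, E are pairwise adjacent (a clique of size 4), so at least 4 colors are needed.
4 colors suffice: color red → {C}; color blue → {B}; color green → {D, E}; color yellow → {A}. No two adjacent vertices share a color.

4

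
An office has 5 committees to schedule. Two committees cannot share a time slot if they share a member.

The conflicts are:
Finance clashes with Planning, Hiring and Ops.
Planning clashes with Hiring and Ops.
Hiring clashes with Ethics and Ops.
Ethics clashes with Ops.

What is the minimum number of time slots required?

Finance, Planning, Hiring, Ops pairwise conflict, so at least 4 time slots are needed.
4 time slots suffice: time slot 1 → {Ops}; time slot 2 → {Hiring}; time slot 3 → {Planning, Ethics}; time slot 4 → {Finance}. Each listed conflict is separated.

4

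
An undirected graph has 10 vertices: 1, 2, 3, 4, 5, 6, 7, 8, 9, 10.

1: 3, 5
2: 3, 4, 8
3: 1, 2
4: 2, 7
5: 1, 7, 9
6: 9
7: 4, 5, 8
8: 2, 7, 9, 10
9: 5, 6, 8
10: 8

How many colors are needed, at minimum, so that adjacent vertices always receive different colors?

2

5 and 7 are adjacent, so at least 2 colors are needed.
2 colors suffice: color red → {3, 4, 5, 6, 8}; color blue → {1, 2, 7, 9, 10}. No two adjacent vertices share a color.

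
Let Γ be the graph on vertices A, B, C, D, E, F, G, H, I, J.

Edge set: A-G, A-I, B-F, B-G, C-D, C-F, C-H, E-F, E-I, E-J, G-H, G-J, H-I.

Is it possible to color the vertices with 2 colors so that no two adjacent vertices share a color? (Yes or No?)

The cycle B-F-C-H-G-B has odd length 5, so it cannot be 2-colored; at least 3 colors are needed.
So 2 colors are not enough.

No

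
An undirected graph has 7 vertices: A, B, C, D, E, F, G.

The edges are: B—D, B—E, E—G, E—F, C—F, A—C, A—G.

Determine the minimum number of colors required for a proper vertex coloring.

The cycle G-A-C-F-E-G has odd length 5, so it cannot be 2-colored; at least 3 colors are needed.
One proper 3-coloring: A=blue, B=blue, C=red, D=red, E=red, F=blue, G=green. Every edge joins two different colors.

3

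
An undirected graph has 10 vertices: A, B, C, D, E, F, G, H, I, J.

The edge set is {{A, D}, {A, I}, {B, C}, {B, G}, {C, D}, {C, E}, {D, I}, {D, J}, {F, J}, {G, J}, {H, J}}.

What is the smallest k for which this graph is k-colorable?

3

A, D, I are pairwise adjacent, so at least 3 colors are needed.
A valid assignment using 3 colors: A=3, B=1, C=2, D=1, E=1, F=1, G=3, H=1, I=2, J=2. Every edge joins two different colors.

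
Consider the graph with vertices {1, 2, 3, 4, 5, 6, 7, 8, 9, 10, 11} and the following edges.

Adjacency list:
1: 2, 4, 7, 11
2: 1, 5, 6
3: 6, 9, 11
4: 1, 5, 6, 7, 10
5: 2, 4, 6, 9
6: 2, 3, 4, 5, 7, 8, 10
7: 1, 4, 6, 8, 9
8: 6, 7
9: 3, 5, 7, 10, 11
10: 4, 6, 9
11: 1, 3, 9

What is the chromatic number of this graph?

3

6, 7, 8 are mutually adjacent, so at least 3 colors are needed.
3 colors suffice: color a → {1, 6, 9}; color b → {5, 7, 10, 11}; color c → {2, 3, 4, 8}. Every edge joins two different colors.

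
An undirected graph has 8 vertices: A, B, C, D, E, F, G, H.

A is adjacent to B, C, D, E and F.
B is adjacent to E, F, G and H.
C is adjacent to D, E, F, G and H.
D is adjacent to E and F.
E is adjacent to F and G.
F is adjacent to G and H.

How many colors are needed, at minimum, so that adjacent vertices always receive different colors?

5

A, C, D, E, F form a clique, so at least 5 colors are needed.
A valid assignment using 5 colors: A=4, B=3, C=3, D=5, E=2, F=1, G=4, H=2. Each edge has distinct colors on its endpoints.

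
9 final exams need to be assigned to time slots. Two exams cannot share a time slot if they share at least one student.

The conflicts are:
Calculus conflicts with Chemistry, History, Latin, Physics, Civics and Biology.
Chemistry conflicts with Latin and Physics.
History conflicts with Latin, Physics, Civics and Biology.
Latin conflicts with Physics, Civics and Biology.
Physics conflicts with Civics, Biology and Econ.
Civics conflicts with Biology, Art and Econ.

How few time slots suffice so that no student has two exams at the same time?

6

Calculus, History, Latin, Physics, Civics, Biology all conflict with each other, so at least 6 time slots are needed.
Using 6 time slots: Calculus=3, Chemistry=1, History=6, Latin=4, Physics=2, Civics=1, Biology=5, Art=2, Econ=3. No two conflicting exams share a time slot.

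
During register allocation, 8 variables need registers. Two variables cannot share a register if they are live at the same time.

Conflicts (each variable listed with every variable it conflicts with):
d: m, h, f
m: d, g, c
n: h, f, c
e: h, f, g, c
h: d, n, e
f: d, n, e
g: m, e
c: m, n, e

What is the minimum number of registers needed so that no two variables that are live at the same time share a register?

The cycle c-n-f-d-m-c has odd length 5, so it cannot be 2-colored; at least 3 registers are needed.
3 registers suffice: register 1 → {d, n, e}; register 2 → {h, f, g, c}; register 3 → {m}. No two conflicting variables share a register.

3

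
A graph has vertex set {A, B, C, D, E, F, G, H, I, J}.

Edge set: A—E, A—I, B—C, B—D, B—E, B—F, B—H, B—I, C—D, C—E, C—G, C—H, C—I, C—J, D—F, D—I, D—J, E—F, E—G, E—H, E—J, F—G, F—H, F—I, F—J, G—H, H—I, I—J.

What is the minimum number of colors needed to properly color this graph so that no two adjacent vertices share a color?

C, E, G, H are mutually adjacent (a clique of size 4), so at least 4 colors are needed.
4 colors suffice: color 1 → {E, I}; color 2 → {A, C, F}; color 3 → {D, H}; color 4 → {B, G, J}. No two adjacent vertices share a color.

4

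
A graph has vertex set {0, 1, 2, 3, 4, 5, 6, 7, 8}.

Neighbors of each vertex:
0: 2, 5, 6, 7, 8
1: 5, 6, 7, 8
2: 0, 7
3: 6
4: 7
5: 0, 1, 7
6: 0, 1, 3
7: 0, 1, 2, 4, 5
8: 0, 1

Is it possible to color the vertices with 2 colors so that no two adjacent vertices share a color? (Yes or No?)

0, 2, 7 form a triangle, so at least 3 colors are needed.
So 2 colors are not enough.

No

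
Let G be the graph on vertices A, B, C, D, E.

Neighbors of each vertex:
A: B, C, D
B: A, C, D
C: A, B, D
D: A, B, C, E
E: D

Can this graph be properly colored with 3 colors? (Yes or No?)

A, B, C, D form a clique, so at least 4 colors are needed.
So 3 colors are not enough.

No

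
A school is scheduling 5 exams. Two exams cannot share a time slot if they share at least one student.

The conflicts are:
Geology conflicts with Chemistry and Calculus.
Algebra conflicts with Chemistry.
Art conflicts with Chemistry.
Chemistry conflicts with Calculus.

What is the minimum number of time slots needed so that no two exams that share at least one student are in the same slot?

Geology, Chemistry, Calculus are mutually in conflict, so at least 3 time slots are needed.
Using 3 time slots: Geology=3, Algebra=2, Art=2, Chemistry=1, Calculus=2. No two conflicting exams share a time slot.

3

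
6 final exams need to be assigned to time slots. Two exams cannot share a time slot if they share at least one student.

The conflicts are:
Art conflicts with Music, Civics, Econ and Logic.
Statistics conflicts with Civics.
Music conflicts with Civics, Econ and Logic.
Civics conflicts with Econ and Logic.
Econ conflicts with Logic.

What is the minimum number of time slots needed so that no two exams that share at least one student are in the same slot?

5

Art, Music, Civics, Econ, Logic pairwise conflict, so at least 5 time slots are needed.
A valid assignment using 5 time slots: Art=2, Statistics=2, Music=3, Civics=1, Econ=5, Logic=4. No two conflicting exams share a time slot.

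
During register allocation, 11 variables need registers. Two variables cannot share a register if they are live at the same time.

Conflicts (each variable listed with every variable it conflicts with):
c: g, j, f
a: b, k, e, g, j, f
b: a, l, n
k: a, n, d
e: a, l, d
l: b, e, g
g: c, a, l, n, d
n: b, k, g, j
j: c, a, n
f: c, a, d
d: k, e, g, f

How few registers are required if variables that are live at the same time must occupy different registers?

2

f and d conflict, so at least 2 registers are needed.
2 registers suffice: register 1 → {c, a, l, n, d}; register 2 → {b, k, e, g, j, f}. Every pair that conflicts lands in different registers.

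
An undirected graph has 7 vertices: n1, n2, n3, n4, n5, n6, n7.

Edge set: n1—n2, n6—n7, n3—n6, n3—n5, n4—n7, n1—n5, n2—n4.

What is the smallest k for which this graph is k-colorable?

The cycle n6-n7-n4-n2-n1-n5-n3-n6 has odd length 7, so it cannot be 2-colored; at least 3 colors are needed.
3 colors suffice: color 1 → {n2, n5, n7}; color 2 → {n1, n3, n4}; color 3 → {n6}. Each edge has distinct colors on its endpoints.

3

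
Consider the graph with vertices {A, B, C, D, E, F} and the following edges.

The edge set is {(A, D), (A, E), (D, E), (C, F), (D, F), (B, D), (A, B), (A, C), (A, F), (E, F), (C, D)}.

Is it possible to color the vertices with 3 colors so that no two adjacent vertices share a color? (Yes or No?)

No

A, D, E, F are pairwise adjacent (a clique of size 4), so at least 4 colors are needed.
So 3 colors are not enough.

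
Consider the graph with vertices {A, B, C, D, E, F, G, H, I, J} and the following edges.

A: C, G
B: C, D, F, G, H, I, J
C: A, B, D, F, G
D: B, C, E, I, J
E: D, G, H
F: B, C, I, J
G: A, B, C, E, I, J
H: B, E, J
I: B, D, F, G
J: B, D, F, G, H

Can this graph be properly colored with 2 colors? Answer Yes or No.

B, F, J are pairwise adjacent, so at least 3 colors are needed.
So 2 colors are not enough.

No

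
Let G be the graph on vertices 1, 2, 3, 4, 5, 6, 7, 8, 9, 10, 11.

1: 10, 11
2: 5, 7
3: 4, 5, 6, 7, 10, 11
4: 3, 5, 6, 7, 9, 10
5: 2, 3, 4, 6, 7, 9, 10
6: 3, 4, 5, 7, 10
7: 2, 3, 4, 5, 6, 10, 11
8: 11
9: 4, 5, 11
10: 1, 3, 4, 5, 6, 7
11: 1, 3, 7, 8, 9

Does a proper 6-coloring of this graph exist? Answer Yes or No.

Yes

The chromatic number is 6. 3, 4, 5, 6, 7, 10 are mutually adjacent (a clique of size 6), so at least 6 colors are needed.
6 colors suffice: color a → {5, 11}; color b → {1, 7, 8, 9}; color c → {2, 4}; color d → {10}; color e → {3}; color f → {6}.
That is already a proper 6-coloring.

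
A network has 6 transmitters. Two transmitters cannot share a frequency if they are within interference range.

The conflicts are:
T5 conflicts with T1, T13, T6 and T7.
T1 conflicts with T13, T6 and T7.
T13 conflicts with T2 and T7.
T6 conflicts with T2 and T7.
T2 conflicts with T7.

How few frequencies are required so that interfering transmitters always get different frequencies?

4

T5, T1, T6, T7 all conflict with each other, so at least 4 frequencies are needed.
4 frequencies suffice: frequency 1 → {T7}; frequency 2 → {T5, T2}; frequency 3 → {T13, T6}; frequency 4 → {T1}. No two conflicting transmitters share a frequency.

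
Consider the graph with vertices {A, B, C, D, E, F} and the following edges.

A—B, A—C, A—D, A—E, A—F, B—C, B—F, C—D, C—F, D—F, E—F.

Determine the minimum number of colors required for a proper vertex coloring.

4

A, C, D, F are pairwise adjacent (a clique of size 4), so at least 4 colors are needed.
A valid assignment using 4 colors: A=2, B=4, C=3, D=4, E=3, F=1. No two adjacent vertices share a color.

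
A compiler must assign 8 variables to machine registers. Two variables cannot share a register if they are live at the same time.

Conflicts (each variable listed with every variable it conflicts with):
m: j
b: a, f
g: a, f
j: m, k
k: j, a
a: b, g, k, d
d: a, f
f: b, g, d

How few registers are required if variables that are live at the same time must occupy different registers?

2

a and d conflict, so at least 2 registers are needed.
2 registers suffice: register 1 → {j, a, f}; register 2 → {m, b, g, k, d}. No two conflicting variables share a register.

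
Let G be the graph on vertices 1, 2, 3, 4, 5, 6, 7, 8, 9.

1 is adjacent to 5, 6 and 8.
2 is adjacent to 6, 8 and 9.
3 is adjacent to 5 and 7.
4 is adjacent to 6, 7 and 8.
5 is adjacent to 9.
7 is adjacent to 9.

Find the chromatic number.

3

The cycle 2-6-4-7-9-2 has odd length 5, so it cannot be 2-colored; at least 3 colors are needed.
A valid assignment using 3 colors: 1=c, 2=a, 3=c, 4=a, 5=a, 6=b, 7=b, 8=b, 9=c. Each edge has distinct colors on its endpoints.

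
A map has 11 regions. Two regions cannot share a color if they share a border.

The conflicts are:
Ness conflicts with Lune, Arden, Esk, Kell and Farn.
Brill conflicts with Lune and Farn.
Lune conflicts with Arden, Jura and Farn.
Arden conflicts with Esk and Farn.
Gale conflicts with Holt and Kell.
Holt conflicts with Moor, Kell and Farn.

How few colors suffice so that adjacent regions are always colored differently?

Ness, Lune, Arden, Farn pairwise conflict, so at least 4 colors are needed.
4 colors suffice: color 1 → {Ness, Brill, Holt, Jura}; color 2 → {Lune, Esk, Moor, Kell}; color 3 → {Gale, Farn}; color 4 → {Arden}. No two conflicting regions share a color.

4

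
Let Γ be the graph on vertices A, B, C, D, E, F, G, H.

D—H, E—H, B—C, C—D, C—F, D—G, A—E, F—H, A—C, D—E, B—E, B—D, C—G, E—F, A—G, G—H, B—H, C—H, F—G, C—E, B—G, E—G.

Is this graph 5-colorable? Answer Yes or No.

B, C, D, E, G, H are pairwise adjacent (a clique of size 6), so at least 6 colors are needed.
So 5 colors are not enough.

No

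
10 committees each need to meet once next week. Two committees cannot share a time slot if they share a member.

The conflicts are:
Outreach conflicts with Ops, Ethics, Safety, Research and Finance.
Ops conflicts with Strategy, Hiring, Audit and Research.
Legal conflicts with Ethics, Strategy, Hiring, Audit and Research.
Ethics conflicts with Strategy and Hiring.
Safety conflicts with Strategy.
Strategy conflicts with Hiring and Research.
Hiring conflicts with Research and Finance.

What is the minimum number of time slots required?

4

Legal, Strategy, Hiring, Research all conflict with each other, so at least 4 time slots are needed.
4 time slots suffice: Outreach=1, Ops=3, Legal=3, Ethics=4, Safety=3, Strategy=2, Hiring=1, Audit=1, Research=4, Finance=2. No two conflicting committees share a time slot.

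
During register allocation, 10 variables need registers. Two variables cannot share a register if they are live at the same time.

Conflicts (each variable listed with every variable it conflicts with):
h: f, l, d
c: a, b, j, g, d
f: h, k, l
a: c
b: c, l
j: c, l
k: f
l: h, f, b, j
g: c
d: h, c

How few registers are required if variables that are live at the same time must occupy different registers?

3

h, f, l are mutually in conflict, so at least 3 registers are needed.
3 registers suffice: register 1 → {c, k, l}; register 2 → {f, a, b, j, g, d}; register 3 → {h}. Each listed conflict is separated.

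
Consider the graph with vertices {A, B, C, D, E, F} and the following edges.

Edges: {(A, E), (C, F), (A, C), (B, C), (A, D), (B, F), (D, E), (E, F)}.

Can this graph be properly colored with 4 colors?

Yes

The chromatic number is 3. B, C, F form a triangle, so at least 3 colors are needed.
3 colors suffice: color red → {A, F}; color blue → {C, E}; color green → {B, D}.
Since 4 ≥ 3, a proper 4-coloring certainly exists.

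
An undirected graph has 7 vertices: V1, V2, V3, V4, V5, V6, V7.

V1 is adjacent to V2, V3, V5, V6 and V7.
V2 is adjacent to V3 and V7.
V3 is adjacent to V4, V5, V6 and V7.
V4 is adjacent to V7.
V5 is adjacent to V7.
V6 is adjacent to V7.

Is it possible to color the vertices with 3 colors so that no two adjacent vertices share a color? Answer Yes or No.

No

V1, V3, V5, V7 form a clique, so at least 4 colors are needed.
So 3 colors are not enough.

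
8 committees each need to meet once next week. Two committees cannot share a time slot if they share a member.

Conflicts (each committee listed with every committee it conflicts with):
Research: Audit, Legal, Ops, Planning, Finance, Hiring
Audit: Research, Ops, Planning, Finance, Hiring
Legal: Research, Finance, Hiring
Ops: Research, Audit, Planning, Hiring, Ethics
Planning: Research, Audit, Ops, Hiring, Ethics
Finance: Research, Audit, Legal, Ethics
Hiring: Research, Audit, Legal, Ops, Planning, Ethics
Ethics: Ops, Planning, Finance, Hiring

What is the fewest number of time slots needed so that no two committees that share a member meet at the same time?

5

Research, Audit, Ops, Planning, Hiring pairwise conflict, so at least 5 time slots are needed.
5 time slots suffice: Research=2, Audit=3, Legal=3, Ops=4, Planning=5, Finance=1, Hiring=1, Ethics=2. Each listed conflict is separated.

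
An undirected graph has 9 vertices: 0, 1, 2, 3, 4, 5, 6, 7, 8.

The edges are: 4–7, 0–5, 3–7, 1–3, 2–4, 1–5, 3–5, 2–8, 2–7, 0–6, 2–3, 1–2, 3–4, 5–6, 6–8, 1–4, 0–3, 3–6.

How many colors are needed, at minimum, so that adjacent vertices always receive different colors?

0, 3, 5, 6 form a clique, so at least 4 colors are needed.
One proper 4-coloring: 0=yellow, 1=yellow, 2=blue, 3=red, 4=green, 5=green, 6=blue, 7=yellow, 8=red. No two adjacent vertices share a color.

4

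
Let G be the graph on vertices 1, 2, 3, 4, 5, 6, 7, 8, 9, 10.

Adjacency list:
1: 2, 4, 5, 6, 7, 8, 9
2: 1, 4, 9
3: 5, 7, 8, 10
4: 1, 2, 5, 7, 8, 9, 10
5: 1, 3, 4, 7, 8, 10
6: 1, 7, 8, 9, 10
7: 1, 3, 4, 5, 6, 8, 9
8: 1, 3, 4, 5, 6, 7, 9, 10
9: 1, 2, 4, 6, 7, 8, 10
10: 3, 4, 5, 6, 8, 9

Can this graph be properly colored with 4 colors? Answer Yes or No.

1, 4, 5, 7, 8 are mutually adjacent (a clique of size 5), so at least 5 colors are needed.
So 4 colors are not enough.

No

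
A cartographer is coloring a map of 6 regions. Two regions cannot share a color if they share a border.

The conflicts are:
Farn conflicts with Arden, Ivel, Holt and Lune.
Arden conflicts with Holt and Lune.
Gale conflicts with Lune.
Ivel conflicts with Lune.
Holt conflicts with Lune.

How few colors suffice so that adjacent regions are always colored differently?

4

Farn, Arden, Holt, Lune all conflict with each other, so at least 4 colors are needed.
4 colors suffice: Farn=2, Arden=4, Gale=2, Ivel=3, Holt=3, Lune=1. No two conflicting regions share a color.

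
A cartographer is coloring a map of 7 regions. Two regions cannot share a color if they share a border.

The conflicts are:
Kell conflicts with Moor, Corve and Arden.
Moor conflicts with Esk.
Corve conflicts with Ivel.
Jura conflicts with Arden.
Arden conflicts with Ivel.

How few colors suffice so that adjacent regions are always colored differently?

2

Jura and Arden conflict, so at least 2 colors are needed.
2 colors suffice: Kell=2, Moor=1, Corve=1, Jura=2, Arden=1, Esk=2, Ivel=2. No two conflicting regions share a color.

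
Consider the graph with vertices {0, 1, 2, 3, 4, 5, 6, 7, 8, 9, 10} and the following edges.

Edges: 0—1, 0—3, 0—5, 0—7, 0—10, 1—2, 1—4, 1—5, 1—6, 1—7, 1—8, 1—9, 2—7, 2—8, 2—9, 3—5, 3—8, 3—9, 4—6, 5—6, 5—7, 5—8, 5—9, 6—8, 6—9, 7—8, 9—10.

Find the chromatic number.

4

0, 1, 5, 7 are mutually adjacent (a clique of size 4), so at least 4 colors are needed.
4 colors suffice: 0=green, 1=red, 2=blue, 3=red, 4=blue, 5=blue, 6=yellow, 7=yellow, 8=green, 9=green, 10=red. No two adjacent vertices share a color.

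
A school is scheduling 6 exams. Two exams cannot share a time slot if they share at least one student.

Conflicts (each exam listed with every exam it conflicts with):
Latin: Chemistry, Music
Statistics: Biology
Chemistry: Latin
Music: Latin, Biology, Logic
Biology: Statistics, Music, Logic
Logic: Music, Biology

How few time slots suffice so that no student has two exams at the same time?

3

Music, Biology, Logic are mutually in conflict, so at least 3 time slots are needed.
3 time slots suffice: time slot 1 → {Statistics, Chemistry, Music}; time slot 2 → {Latin, Biology}; time slot 3 → {Logic}. Each listed conflict is separated.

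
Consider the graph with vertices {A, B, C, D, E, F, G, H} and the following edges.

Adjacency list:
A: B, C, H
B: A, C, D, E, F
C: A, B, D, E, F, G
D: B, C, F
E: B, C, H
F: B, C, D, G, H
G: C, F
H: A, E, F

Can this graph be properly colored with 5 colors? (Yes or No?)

The chromatic number is 4. B, C, D, F form a clique, so at least 4 colors are needed.
4 colors suffice: color 1 → {C, H}; color 2 → {A, E, F}; color 3 → {B, G}; color 4 → {D}.
Since 5 ≥ 4, a proper 5-coloring certainly exists.

Yes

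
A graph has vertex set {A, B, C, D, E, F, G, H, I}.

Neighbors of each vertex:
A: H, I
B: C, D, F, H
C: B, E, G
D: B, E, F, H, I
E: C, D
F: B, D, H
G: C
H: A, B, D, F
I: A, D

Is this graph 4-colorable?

The chromatic number is 4. B, D, F, H are pairwise adjacent (a clique of size 4), so at least 4 colors are needed.
One proper 4-coloring: A=red, B=green, C=red, D=red, E=blue, F=yellow, G=blue, H=blue, I=blue.
That is already a proper 4-coloring.

Yes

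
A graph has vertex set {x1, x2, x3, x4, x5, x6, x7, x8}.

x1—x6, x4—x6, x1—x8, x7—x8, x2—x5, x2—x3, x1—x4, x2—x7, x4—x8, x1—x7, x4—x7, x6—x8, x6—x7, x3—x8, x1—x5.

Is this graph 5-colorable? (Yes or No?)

Yes

The chromatic number is 5. x1, x4, x6, x7, x8 are mutually adjacent (a clique of size 5), so at least 5 colors are needed.
A valid assignment using 5 colors: x1=3, x2=2, x3=1, x4=5, x5=1, x6=4, x7=1, x8=2.
That is already a proper 5-coloring.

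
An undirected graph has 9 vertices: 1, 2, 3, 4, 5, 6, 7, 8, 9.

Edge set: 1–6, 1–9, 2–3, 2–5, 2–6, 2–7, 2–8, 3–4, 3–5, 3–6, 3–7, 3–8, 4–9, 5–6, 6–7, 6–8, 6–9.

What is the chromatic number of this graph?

2, 3, 6, 8 form a clique, so at least 4 colors are needed.
4 colors suffice: color a → {4, 6}; color b → {3, 9}; color c → {1, 2}; color d → {5, 7, 8}. No two adjacent vertices share a color.

4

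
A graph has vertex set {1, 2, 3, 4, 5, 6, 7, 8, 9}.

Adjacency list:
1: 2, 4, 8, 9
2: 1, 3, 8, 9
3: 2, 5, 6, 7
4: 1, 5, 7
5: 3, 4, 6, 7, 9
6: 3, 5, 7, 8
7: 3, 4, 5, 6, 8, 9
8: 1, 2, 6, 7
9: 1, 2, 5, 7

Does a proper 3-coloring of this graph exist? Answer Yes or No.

No

3, 5, 6, 7 form a clique, so at least 4 colors are needed.
So 3 colors are not enough.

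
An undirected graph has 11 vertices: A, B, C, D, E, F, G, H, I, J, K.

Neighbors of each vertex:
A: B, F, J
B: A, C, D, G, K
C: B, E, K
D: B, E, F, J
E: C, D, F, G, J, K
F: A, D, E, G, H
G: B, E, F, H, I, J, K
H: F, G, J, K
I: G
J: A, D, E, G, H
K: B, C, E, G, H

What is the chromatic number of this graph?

D, E, F are mutually adjacent, so at least 3 colors are needed.
A valid assignment using 3 colors: A=1, B=2, C=1, D=1, E=2, F=3, G=1, H=2, I=2, J=3, K=3. Every edge joins two different colors.

3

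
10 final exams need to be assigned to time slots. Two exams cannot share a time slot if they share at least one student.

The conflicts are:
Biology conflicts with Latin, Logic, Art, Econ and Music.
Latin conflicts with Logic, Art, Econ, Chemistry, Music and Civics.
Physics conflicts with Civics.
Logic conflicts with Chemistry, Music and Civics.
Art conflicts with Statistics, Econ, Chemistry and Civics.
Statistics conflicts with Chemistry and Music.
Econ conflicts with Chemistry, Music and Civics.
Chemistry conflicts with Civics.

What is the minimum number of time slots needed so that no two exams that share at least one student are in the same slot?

5

Latin, Art, Econ, Chemistry, Civics all conflict with each other, so at least 5 time slots are needed.
5 time slots suffice: time slot 1 → {Latin, Physics, Statistics}; time slot 2 → {Logic, Econ}; time slot 3 → {Art, Music}; time slot 4 → {Biology, Civics}; time slot 5 → {Chemistry}. Each listed conflict is separated.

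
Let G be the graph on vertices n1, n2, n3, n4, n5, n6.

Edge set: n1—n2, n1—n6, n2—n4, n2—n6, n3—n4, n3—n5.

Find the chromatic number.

n1, n2, n6 are mutually adjacent, so at least 3 colors are needed.
3 colors suffice: n1=2, n2=1, n3=1, n4=2, n5=2, n6=3. Every edge joins two different colors.

3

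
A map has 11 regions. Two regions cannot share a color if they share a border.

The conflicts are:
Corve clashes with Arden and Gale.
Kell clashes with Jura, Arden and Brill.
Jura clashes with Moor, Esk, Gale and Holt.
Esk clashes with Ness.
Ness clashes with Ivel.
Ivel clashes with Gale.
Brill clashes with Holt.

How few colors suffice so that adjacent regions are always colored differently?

The cycle Ness-Esk-Jura-Gale-Ivel-Ness has odd length 5, so it cannot be 2-colored; at least 3 colors are needed.
3 colors suffice: color 1 → {Corve, Jura, Ivel, Brill}; color 2 → {Kell, Moor, Esk, Gale, Holt}; color 3 → {Arden, Ness}. Each listed conflict is separated.

3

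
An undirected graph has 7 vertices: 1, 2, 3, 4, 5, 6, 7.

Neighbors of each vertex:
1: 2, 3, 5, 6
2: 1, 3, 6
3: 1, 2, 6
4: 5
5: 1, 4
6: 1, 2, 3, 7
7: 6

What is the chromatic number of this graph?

4

1, 2, 3, 6 are mutually adjacent (a clique of size 4), so at least 4 colors are needed.
4 colors suffice: color a → {1, 4, 7}; color b → {5, 6}; color c → {2}; color d → {3}. Each edge has distinct colors on its endpoints.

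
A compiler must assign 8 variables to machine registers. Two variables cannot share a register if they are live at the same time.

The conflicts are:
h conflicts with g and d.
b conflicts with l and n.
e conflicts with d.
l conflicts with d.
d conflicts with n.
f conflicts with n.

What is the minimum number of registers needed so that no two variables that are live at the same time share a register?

2

d and n conflict, so at least 2 registers are needed.
2 registers suffice: h=2, b=1, e=2, g=1, l=2, d=1, f=1, n=2. Each listed conflict is separated.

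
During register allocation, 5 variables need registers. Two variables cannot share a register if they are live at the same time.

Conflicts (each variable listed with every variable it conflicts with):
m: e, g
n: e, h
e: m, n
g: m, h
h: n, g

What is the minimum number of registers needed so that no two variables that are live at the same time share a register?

3

The cycle m-e-n-h-g-m has odd length 5, so it cannot be 2-colored; at least 3 registers are needed.
A valid assignment using 3 registers: m=1, n=1, e=2, g=2, h=3. Each listed conflict is separated.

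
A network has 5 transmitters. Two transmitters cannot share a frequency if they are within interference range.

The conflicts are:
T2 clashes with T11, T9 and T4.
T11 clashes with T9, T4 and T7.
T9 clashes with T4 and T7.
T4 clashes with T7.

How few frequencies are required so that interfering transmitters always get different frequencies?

T11, T9, T4, T7 pairwise conflict, so at least 4 frequencies are needed.
4 frequencies suffice: T2=4, T11=1, T9=2, T4=3, T7=4. Each listed conflict is separated.

4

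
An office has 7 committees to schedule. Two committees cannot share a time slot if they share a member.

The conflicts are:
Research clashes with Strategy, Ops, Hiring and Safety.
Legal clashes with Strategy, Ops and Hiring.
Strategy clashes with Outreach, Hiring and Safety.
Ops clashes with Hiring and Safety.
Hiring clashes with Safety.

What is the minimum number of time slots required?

4

Research, Ops, Hiring, Safety all conflict with each other, so at least 4 time slots are needed.
4 time slots suffice: Research=4, Legal=3, Strategy=2, Outreach=1, Ops=2, Hiring=1, Safety=3. Every pair that conflicts lands in different time slots.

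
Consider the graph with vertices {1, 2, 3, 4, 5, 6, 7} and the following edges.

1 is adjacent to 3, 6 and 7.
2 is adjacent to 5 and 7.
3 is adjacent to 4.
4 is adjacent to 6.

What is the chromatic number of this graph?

2 and 5 are adjacent, so at least 2 colors are needed.
2 colors suffice: 1=a, 2=a, 3=b, 4=a, 5=b, 6=b, 7=b. Every edge joins two different colors.

2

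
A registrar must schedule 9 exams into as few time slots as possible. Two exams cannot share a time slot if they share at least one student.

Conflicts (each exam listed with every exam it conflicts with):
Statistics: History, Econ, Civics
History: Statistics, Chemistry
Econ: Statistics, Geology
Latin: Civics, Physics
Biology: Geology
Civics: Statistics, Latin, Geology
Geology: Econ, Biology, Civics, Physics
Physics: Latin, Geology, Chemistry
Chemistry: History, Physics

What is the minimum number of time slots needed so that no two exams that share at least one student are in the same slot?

2

Statistics and Civics conflict, so at least 2 time slots are needed.
2 time slots suffice: time slot 1 → {Statistics, Latin, Geology, Chemistry}; time slot 2 → {History, Econ, Biology, Civics, Physics}. Every pair that conflicts lands in different time slots.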